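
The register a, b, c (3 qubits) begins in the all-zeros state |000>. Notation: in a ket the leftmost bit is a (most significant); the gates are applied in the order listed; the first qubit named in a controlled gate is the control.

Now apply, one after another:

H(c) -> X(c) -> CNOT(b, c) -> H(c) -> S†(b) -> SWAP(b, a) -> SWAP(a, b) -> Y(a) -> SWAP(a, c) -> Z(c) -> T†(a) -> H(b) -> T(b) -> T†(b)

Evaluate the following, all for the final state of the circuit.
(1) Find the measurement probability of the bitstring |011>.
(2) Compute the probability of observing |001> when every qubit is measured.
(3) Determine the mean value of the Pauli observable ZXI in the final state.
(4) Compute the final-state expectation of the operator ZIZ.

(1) A full measurement returns |011> with probability 1/2.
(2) Outcome |001> occurs with probability 1/2.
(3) The observable ZXI averages to 1.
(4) In the final state, ZIZ has expectation -1.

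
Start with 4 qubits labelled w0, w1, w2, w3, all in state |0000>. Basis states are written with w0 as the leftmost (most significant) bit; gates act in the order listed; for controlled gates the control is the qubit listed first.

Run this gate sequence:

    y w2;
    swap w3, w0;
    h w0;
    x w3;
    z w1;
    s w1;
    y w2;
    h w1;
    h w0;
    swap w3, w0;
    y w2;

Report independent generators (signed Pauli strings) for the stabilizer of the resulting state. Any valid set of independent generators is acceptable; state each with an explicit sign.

The final state is stabilized by the group generated by +IXII, -ZIII, -IIZI, +IIIZ; other independent generating sets are equally valid.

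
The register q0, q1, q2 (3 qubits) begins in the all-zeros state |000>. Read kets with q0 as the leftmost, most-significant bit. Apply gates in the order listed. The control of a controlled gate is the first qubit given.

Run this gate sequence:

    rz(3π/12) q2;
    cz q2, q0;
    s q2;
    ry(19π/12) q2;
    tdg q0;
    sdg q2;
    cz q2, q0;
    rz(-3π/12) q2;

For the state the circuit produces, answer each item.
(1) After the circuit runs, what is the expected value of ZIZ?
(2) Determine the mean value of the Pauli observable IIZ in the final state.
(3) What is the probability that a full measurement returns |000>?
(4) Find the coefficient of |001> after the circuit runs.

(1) The expectation value of ZIZ is -sqrt(2)/4 + sqrt(6)/4.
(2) In the final state, IIZ has expectation -sqrt(2)/4 + sqrt(6)/4.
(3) Outcome |000> occurs with probability -sqrt(2)/8 + sqrt(6)/8 + 1/2.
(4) The amplitude on |001> is (-sqrt(3*sqrt(2) + 6)/4 + sqrt(2 - sqrt(2))/4)*exp(I*pi/4).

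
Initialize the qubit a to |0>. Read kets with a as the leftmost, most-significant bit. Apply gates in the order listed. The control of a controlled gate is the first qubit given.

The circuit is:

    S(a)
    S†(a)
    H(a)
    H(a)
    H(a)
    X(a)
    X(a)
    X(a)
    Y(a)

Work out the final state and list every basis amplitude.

The final amplitudes are -sqrt(2)*I/2 on |0>, sqrt(2)*I/2 on |1>.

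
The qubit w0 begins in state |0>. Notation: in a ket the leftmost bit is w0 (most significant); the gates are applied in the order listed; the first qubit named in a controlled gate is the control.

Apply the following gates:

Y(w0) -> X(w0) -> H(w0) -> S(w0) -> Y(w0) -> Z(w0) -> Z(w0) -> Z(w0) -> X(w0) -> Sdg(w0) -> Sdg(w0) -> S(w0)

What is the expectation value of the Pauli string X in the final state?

The expectation value of X is 1.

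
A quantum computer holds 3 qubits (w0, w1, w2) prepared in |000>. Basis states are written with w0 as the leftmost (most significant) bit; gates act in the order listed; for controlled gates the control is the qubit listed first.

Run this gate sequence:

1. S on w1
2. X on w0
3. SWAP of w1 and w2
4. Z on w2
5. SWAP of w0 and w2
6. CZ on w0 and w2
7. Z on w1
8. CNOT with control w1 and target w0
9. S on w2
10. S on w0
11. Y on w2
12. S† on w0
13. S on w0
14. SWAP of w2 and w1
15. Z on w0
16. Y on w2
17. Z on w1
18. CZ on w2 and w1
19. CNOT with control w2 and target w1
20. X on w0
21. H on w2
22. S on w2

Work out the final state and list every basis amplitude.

After the circuit, the state carries amplitude sqrt(2)*I/2 on |110>, sqrt(2)/2 on |111>, and 0 on every other basis state.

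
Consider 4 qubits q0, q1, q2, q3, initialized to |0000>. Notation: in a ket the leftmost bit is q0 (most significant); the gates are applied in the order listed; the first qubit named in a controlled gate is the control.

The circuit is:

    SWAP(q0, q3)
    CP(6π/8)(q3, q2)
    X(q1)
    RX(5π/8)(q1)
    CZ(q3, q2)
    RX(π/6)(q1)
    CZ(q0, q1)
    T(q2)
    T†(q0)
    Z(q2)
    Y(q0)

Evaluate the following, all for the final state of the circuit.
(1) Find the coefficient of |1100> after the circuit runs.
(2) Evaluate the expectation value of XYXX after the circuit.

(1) The final state's coefficient on |1100> equals I*sin(5*pi/48).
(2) The observable XYXX averages to 0.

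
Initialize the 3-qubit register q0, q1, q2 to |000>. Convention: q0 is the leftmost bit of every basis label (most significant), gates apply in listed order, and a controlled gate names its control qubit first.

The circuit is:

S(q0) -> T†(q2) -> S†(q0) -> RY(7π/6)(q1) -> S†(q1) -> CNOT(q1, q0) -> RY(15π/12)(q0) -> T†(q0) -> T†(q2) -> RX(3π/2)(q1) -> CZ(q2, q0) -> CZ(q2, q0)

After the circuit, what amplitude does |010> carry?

The final state's coefficient on |010> equals I*(-sqrt(3*sqrt(2) + 6)/8 - sqrt(sqrt(2) + 2)/8 - sqrt(6 - 3*sqrt(2))/8 + sqrt(2 - sqrt(2))/8). Key observation: gates 11-12 undo each other exactly, leaving only the rest of the circuit to track.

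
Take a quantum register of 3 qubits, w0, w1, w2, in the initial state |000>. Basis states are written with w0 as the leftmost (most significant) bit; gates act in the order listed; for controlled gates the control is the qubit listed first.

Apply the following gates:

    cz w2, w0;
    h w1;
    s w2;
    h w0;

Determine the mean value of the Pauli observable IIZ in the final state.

The observable IIZ averages to 1.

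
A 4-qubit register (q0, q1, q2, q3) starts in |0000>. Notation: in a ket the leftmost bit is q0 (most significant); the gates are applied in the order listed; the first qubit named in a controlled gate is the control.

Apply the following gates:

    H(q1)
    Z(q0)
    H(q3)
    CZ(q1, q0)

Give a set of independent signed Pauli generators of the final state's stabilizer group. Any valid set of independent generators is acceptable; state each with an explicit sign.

The final state is stabilized by the group generated by +IXII, +IIIX, +ZIII, +IIZI; other independent generating sets are equally valid.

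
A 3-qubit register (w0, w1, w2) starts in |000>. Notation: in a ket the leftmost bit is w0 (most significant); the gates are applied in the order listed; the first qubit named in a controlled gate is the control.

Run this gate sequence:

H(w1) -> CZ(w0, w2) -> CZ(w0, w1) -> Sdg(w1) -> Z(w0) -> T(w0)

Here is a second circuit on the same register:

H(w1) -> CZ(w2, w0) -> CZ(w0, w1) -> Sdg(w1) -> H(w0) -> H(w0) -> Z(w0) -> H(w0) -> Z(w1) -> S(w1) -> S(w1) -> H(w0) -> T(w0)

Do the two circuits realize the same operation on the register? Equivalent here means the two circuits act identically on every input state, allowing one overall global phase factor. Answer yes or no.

Yes, they are equivalent — the unitaries differ by at most a global phase.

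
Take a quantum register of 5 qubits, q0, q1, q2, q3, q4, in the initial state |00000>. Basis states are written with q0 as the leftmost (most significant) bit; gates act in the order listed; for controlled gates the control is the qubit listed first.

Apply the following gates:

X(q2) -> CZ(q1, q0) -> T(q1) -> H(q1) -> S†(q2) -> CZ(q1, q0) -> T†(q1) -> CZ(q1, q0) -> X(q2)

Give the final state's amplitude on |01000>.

The final state's coefficient on |01000> equals -sqrt(2)*exp(I*pi/4)/2.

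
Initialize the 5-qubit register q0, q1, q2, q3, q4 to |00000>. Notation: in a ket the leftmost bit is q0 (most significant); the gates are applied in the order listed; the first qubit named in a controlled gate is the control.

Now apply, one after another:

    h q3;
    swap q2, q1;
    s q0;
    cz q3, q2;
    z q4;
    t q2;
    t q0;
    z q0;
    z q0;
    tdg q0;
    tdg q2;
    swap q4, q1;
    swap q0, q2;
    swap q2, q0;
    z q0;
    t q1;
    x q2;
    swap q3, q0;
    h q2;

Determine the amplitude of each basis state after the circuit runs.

After the circuit, the state carries amplitude 1/2 on |00000>, -1/2 on |00100>, 1/2 on |10000>, -1/2 on |10100>, and 0 on every other basis state. Key observation: steps 6-11 multiply out to the identity, so the circuit reduces to the remaining gates.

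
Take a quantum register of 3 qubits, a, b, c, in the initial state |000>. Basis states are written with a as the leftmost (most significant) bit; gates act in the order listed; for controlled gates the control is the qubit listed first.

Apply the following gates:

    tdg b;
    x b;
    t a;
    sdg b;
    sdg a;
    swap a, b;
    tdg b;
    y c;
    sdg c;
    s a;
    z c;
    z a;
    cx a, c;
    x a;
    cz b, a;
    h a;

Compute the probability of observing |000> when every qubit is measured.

The probability of measuring |000> is 1/2.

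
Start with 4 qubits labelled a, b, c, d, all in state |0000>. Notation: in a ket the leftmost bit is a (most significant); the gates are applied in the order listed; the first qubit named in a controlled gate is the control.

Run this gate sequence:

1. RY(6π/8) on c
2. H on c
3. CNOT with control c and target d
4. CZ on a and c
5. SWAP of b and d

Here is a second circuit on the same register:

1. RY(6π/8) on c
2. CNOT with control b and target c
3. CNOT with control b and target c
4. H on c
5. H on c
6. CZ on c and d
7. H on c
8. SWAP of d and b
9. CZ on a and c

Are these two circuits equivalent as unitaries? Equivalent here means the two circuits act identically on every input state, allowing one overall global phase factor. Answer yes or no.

No: there is an input state on which the two circuits produce genuinely different outputs (not merely differing by a phase).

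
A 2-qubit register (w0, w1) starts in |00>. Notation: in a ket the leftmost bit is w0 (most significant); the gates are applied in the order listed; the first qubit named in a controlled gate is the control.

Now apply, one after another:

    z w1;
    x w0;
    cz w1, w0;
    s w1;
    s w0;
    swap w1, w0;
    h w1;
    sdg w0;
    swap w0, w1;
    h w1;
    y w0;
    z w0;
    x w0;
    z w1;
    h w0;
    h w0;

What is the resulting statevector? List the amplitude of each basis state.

The resulting statevector has amplitude 1/2 on |00>, -1/2 on |01>, -1/2 on |10>, 1/2 on |11>.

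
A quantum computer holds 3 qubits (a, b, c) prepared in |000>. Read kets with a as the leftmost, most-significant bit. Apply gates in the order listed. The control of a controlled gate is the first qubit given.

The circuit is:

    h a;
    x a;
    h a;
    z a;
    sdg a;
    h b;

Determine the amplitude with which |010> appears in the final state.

|010> carries amplitude sqrt(2)/2 in the final state.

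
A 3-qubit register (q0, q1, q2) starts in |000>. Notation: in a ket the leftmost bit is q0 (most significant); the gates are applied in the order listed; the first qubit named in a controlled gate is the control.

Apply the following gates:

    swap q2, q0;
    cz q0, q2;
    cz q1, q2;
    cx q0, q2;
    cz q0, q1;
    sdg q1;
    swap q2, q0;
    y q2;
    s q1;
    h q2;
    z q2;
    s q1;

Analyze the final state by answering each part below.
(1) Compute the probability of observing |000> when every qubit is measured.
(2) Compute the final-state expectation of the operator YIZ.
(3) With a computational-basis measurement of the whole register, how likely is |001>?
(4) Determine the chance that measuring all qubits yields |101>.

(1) The probability of measuring |000> is 1/2.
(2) The expectation value of YIZ is 0.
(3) The probability of measuring |001> is 1/2.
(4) Outcome |101> occurs with probability 0.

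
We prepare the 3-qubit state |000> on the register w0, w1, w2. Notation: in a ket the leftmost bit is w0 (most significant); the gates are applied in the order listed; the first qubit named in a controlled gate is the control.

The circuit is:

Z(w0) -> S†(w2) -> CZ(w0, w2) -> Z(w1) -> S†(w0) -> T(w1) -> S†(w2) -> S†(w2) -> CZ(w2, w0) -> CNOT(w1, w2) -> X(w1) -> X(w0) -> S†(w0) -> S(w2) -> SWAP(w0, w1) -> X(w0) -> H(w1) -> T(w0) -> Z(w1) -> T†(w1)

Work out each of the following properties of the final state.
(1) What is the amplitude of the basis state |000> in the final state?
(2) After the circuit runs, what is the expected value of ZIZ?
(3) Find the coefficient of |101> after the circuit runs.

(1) The amplitude on |000> is -sqrt(2)*I/2.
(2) The expectation value of ZIZ is 1.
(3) The final state's coefficient on |101> equals 0.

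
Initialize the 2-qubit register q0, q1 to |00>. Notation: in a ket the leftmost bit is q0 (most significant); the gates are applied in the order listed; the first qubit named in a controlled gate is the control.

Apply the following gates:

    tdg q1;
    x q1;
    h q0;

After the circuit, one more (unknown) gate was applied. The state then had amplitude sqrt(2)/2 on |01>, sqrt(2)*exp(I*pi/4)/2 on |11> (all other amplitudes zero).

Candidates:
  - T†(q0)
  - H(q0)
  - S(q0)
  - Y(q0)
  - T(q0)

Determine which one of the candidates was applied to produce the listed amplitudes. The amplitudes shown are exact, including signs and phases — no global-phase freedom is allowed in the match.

The unique candidate consistent with the amplitudes is T(q0).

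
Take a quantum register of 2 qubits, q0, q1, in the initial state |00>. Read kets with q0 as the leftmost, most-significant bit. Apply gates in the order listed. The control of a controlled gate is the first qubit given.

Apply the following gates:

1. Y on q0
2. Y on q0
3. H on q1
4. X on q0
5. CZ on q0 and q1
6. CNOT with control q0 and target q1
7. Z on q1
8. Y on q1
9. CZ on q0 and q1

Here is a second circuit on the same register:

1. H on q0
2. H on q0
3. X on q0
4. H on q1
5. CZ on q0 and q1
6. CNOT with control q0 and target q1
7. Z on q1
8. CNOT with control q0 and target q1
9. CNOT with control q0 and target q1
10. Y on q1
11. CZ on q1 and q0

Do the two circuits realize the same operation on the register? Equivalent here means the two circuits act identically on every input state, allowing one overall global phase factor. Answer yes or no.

Yes: on every input state the two circuits agree up to one overall phase factor.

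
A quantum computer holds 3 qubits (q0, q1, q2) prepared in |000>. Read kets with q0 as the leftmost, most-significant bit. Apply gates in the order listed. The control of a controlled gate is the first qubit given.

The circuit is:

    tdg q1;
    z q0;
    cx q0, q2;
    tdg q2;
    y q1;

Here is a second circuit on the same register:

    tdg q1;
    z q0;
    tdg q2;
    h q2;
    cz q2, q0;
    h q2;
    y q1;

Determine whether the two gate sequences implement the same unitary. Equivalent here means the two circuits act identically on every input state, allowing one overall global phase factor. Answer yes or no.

No, they are not equivalent — no single phase factor reconciles the two unitaries.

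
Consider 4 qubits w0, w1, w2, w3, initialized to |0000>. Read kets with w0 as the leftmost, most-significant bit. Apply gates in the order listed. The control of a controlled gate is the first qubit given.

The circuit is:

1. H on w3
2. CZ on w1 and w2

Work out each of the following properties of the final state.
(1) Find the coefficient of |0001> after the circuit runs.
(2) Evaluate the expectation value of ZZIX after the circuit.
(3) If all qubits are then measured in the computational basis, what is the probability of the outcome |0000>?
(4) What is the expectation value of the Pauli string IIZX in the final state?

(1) The amplitude on |0001> is sqrt(2)/2.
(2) In the final state, ZZIX has expectation 1.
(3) The probability of measuring |0000> is 1/2.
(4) The expectation value of IIZX is 1.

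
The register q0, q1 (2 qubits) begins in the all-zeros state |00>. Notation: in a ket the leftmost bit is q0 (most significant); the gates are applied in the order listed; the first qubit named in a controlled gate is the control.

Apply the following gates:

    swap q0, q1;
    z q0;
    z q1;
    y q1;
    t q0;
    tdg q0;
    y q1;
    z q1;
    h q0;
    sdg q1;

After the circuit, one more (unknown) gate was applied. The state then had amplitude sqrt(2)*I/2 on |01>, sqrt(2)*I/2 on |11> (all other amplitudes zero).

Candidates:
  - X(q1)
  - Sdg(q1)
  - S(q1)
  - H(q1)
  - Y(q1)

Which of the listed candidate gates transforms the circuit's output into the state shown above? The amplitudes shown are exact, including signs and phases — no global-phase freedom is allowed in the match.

The applied gate was Y(q1).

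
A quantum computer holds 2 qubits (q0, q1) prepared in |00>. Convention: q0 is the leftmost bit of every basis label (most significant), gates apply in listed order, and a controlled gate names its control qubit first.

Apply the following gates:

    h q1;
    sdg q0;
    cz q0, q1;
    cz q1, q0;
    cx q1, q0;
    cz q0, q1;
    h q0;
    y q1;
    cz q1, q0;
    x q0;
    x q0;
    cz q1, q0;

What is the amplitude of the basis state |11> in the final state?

The amplitude on |11> is I/2. Key observation: steps 9-12 multiply out to the identity, so the circuit reduces to the remaining gates.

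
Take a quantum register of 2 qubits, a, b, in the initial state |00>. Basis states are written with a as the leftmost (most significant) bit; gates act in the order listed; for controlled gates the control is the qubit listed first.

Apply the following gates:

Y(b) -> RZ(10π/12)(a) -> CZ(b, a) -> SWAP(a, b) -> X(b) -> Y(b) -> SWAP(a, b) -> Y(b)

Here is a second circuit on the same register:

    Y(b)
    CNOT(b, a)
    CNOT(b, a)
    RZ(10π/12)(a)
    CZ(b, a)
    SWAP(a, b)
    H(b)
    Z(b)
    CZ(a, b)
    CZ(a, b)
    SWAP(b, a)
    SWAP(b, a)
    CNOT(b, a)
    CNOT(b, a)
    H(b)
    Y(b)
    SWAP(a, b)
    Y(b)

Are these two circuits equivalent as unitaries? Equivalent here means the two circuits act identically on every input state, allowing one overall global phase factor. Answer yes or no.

Yes — the two circuits implement the same unitary up to a global phase.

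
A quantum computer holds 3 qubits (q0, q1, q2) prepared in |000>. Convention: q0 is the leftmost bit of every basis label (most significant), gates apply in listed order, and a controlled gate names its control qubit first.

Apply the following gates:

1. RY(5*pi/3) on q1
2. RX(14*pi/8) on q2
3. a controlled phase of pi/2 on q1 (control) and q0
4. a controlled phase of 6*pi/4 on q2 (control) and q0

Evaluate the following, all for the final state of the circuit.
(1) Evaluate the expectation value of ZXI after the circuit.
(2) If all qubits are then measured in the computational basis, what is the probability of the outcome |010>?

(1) In the final state, ZXI has expectation -sqrt(3)/2.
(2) A full measurement returns |010> with probability sqrt(2)/16 + 1/8.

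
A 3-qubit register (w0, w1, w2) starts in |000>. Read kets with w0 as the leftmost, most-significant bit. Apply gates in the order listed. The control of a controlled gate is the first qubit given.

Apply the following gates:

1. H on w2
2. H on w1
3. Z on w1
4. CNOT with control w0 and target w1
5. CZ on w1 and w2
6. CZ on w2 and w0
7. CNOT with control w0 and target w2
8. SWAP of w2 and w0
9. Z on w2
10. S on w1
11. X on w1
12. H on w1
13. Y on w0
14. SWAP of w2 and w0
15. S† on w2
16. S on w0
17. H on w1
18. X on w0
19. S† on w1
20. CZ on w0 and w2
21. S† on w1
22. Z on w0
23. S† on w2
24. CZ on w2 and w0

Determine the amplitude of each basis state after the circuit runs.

The resulting statevector has amplitude 0 on |000>, 0 on |001>, 0 on |010>, 0 on |011>, -1/2 on |100>, 1/2 on |101>, -I/2 on |110>, -I/2 on |111>.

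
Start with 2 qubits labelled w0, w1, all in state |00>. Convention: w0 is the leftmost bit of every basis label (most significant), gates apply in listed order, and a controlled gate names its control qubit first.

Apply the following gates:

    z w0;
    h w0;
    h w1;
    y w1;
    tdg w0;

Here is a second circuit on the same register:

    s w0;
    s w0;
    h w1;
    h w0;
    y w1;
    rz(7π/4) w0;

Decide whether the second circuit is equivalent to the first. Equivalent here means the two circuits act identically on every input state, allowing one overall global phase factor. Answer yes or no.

Yes: on every input state the two circuits agree up to one overall phase factor.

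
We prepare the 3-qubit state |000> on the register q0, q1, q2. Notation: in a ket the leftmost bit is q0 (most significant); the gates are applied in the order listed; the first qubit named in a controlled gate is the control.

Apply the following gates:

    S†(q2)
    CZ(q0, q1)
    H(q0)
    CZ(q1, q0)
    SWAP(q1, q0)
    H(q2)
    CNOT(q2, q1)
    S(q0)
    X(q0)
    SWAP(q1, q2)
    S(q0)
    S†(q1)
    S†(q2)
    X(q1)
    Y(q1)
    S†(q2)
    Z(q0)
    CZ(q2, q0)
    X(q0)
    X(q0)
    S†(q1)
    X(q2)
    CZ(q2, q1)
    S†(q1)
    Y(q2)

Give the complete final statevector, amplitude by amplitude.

The final amplitudes are 0 on |000>, 0 on |001>, 0 on |010>, 0 on |011>, I/2 on |100>, -I/2 on |101>, -1/2 on |110>, -1/2 on |111>.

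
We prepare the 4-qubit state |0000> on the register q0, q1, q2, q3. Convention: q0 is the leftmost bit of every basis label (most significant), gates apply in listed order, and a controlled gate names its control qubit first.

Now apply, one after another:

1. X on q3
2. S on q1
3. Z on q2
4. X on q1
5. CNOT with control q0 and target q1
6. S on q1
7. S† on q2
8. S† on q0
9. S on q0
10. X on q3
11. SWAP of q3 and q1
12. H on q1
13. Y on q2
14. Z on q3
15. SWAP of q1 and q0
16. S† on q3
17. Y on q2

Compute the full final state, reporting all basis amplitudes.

The resulting statevector has amplitude -sqrt(2)/2 on |0001>, -sqrt(2)/2 on |1001>, and 0 on every other basis state.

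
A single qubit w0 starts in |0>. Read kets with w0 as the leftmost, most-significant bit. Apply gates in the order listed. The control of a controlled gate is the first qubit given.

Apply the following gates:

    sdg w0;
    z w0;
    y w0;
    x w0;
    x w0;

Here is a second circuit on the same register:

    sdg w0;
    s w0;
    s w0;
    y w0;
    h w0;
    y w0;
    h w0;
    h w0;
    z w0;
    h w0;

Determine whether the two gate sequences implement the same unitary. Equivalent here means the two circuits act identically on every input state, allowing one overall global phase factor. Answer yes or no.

No — the two circuits implement different unitaries, even allowing a global phase.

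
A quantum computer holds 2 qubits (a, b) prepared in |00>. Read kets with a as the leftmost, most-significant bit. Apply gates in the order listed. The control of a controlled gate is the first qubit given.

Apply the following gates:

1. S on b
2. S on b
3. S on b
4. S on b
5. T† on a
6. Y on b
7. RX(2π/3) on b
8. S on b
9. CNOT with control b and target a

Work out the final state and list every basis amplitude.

The resulting statevector has amplitude sqrt(3)/2 on |00>, 0 on |01>, 0 on |10>, -1/2 on |11>. Key observation: steps 1-4 multiply out to the identity, so the circuit reduces to the remaining gates.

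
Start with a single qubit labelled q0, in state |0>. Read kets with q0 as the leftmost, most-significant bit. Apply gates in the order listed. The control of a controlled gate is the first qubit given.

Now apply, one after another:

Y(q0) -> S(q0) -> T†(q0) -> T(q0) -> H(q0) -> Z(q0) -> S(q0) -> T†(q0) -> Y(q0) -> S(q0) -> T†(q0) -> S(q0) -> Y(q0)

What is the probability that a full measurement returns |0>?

A full measurement returns |0> with probability 1/2.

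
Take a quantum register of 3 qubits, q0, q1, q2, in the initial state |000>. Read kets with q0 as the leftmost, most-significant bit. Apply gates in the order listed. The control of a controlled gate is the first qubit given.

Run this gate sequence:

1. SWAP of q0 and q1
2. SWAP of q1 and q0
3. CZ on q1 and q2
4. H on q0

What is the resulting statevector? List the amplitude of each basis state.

After the circuit, the state carries amplitude sqrt(2)/2 on |000>, sqrt(2)/2 on |100>, and 0 on every other basis state.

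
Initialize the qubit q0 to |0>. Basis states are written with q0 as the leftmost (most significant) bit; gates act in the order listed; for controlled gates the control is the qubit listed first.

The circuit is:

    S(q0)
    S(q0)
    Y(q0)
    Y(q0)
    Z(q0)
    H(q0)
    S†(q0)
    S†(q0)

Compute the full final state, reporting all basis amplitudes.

After the circuit, the state carries amplitude sqrt(2)/2 on |0>, -sqrt(2)/2 on |1>.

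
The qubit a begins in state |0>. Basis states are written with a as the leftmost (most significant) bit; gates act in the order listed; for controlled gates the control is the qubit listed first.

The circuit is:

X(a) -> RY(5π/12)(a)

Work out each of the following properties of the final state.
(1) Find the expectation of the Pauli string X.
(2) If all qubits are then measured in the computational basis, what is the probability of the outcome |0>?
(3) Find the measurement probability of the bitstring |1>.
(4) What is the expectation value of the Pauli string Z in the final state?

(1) In the final state, X has expectation -sqrt(6)/4 - sqrt(2)/4.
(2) The probability of measuring |0> is -sqrt(6)/8 + sqrt(2)/8 + 1/2.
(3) A full measurement returns |1> with probability -sqrt(2)/8 + sqrt(6)/8 + 1/2.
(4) The expectation value of Z is -sqrt(6)/4 + sqrt(2)/4.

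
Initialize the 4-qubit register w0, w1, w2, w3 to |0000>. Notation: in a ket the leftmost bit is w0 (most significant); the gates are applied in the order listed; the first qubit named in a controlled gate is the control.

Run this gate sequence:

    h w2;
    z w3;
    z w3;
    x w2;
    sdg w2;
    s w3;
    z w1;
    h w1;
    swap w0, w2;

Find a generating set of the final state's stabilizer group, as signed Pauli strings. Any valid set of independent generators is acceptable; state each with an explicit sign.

The final state is stabilized by the group generated by -YIII, +IXII, +IIZI, +IIIZ; other independent generating sets are equally valid.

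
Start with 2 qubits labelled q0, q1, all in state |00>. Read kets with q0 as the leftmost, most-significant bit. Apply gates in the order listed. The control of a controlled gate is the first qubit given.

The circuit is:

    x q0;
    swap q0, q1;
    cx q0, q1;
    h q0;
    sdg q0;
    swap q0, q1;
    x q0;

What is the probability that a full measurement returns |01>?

The probability of measuring |01> is 1/2.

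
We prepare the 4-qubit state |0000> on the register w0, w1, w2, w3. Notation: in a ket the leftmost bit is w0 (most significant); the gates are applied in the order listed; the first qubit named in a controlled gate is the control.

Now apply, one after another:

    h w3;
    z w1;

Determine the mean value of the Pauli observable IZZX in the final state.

The observable IZZX averages to 1.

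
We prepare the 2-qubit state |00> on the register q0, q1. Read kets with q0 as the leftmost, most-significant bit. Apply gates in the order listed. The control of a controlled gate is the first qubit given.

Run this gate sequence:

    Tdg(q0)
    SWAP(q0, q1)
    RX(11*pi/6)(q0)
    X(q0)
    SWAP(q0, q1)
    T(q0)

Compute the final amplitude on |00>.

The final state's coefficient on |00> equals I*(-sqrt(6) + sqrt(2))/4.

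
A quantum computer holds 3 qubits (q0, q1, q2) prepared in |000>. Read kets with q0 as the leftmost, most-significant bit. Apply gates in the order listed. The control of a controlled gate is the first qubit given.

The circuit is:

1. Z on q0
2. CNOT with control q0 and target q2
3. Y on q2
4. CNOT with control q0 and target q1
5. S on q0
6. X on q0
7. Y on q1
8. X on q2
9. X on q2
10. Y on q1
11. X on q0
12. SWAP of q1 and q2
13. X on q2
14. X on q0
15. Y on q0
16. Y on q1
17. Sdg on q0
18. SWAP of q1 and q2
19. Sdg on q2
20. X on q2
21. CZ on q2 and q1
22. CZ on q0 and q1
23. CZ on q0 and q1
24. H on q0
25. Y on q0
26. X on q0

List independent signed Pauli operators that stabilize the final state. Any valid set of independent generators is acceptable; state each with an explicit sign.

The final state is stabilized by the group generated by -XII, -IZI, -IIZ; other independent generating sets are equally valid. Key observation: steps 6-11 multiply out to the identity, so the circuit reduces to the remaining gates.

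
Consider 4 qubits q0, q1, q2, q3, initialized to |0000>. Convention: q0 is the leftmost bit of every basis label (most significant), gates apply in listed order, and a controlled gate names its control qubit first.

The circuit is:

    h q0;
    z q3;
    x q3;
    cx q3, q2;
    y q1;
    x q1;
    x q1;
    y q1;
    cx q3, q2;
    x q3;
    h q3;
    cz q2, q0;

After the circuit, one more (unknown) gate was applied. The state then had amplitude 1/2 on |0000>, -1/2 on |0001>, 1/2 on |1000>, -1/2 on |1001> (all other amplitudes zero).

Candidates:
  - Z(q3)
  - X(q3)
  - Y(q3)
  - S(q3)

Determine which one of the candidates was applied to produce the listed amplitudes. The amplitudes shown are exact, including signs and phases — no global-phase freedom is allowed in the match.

It was Z(q3) that produced the state shown. Key observation: the block from step 3 through step 10 cancels to the identity and can be dropped.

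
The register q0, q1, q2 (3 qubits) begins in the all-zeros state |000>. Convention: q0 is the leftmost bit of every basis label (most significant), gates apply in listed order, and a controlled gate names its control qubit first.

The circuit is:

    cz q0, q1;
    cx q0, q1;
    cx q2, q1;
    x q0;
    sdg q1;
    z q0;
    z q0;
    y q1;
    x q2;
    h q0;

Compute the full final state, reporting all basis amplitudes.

After the circuit, the state carries amplitude sqrt(2)*I/2 on |011>, -sqrt(2)*I/2 on |111>, and 0 on every other basis state.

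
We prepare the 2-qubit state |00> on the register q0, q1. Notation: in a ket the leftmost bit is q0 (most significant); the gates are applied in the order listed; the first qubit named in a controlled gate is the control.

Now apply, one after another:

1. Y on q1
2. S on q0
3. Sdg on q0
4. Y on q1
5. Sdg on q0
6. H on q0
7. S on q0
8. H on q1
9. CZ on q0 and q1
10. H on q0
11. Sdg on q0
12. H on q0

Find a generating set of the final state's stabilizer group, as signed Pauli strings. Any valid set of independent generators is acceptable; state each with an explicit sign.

The final state is stabilized by the group generated by -XY, -ZZ; other independent generating sets are equally valid. Key observation: steps 1-4 multiply out to the identity, so the circuit reduces to the remaining gates.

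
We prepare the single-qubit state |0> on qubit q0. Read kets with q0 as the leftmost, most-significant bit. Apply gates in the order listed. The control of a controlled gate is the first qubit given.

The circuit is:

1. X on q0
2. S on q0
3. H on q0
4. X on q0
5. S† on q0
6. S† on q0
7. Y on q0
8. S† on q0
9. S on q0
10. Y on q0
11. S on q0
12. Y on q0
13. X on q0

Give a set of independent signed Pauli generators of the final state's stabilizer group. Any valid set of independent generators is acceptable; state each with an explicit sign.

The final state is stabilized by the group generated by -Y; other independent generating sets are equally valid.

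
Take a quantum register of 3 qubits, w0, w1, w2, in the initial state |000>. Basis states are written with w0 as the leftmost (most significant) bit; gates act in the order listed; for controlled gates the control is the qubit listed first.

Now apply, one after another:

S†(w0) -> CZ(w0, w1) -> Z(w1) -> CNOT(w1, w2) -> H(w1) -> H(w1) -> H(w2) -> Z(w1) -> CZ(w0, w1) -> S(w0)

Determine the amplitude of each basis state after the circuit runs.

The final amplitudes are sqrt(2)/2 on |000>, sqrt(2)/2 on |001>, and 0 on every other basis state.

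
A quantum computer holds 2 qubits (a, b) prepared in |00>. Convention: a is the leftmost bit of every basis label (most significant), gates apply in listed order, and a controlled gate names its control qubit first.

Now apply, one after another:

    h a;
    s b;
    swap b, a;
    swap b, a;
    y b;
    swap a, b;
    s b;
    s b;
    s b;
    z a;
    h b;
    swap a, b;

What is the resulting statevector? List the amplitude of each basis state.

The resulting statevector has amplitude 0 on |00>, -1/2 - I/2 on |01>, 0 on |10>, 1/2 - I/2 on |11>.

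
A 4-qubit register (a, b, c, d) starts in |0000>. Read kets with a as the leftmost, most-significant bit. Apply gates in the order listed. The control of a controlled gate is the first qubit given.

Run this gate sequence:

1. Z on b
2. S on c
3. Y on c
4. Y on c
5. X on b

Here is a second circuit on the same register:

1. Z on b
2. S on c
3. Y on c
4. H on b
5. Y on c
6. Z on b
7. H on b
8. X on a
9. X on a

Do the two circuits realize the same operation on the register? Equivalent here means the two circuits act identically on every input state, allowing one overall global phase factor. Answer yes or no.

Yes: on every input state the two circuits agree up to one overall phase factor.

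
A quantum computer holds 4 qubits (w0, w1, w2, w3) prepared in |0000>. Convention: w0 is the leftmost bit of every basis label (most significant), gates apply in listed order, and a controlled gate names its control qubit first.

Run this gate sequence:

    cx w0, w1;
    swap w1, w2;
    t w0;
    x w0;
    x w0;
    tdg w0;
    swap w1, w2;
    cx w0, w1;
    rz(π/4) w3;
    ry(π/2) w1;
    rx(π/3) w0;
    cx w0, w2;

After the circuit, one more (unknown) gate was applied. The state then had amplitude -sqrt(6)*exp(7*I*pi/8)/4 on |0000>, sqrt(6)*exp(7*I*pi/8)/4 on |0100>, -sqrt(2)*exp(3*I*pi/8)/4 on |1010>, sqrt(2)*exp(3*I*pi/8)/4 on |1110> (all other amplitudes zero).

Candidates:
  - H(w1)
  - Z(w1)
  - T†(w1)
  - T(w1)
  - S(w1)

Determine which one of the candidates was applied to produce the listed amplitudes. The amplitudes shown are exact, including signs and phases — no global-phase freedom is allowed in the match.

The unique candidate consistent with the amplitudes is Z(w1). Key observation: gates 1-8 undo each other exactly, leaving only the rest of the circuit to track.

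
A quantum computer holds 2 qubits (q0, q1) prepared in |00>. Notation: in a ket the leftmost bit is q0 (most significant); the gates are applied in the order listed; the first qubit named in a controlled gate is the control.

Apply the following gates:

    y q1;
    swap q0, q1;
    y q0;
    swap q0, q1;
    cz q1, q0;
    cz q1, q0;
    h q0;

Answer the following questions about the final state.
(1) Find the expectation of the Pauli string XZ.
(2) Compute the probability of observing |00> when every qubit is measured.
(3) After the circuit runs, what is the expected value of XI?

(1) The observable XZ averages to 1. Key observation: the block from step 5 through step 6 cancels to the identity and can be dropped.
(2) Outcome |00> occurs with probability 1/2.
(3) In the final state, XI has expectation 1.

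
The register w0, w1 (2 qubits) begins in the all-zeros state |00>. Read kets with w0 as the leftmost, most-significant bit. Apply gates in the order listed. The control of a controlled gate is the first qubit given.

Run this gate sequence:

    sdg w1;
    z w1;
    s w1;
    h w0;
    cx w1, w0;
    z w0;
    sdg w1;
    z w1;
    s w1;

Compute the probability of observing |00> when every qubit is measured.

A full measurement returns |00> with probability 1/2.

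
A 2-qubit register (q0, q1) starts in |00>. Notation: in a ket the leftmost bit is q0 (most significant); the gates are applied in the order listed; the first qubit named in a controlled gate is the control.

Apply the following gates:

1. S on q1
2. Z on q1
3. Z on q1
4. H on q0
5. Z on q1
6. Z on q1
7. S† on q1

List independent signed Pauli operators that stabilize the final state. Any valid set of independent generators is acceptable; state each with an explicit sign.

The final state is stabilized by the group generated by +XI, +IZ; other independent generating sets are equally valid.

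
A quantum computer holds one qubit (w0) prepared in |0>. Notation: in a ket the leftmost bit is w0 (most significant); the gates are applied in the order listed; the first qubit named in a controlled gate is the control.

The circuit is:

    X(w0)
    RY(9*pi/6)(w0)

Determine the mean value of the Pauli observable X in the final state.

The observable X averages to 1.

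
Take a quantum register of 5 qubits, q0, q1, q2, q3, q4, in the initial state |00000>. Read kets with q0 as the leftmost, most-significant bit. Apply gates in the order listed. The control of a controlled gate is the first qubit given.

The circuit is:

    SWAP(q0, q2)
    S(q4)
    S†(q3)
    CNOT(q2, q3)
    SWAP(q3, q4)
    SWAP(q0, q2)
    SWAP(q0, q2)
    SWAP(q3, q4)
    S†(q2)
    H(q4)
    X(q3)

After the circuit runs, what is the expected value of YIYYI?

In the final state, YIYYI has expectation 0. Key observation: the block from step 5 through step 8 cancels to the identity and can be dropped.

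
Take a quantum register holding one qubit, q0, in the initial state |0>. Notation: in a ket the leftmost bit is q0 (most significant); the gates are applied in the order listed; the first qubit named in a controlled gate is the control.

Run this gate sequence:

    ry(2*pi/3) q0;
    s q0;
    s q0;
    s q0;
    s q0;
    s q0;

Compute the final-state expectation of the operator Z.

The observable Z averages to -1/2.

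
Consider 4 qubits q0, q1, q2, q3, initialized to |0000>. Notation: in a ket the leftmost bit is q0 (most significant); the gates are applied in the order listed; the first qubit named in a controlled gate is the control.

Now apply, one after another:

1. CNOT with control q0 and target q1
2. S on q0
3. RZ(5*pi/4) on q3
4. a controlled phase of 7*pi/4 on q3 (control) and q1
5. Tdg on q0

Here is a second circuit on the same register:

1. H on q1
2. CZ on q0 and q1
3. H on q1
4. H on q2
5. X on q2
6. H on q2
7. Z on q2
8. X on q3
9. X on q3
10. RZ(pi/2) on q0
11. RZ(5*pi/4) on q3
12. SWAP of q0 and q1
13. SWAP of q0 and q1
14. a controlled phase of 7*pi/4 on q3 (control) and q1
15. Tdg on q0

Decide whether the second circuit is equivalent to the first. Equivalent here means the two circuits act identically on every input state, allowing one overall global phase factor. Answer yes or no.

Yes — the two circuits implement the same unitary up to a global phase.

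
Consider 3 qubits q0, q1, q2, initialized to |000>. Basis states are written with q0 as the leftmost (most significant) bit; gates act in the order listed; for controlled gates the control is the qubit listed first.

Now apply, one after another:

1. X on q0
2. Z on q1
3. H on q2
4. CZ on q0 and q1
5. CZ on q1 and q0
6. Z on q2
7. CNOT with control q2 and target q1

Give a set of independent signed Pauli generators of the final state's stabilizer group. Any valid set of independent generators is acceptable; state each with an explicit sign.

The final state is stabilized by the group generated by -IXX, -ZII, +IZZ; other independent generating sets are equally valid.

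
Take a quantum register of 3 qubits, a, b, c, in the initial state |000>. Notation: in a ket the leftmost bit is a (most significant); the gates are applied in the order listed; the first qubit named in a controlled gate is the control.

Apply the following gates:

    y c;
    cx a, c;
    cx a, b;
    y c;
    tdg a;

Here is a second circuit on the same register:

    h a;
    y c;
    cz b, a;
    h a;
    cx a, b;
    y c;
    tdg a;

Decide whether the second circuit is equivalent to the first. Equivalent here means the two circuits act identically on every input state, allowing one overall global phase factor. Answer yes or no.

No, they are not equivalent — no single phase factor reconciles the two unitaries.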